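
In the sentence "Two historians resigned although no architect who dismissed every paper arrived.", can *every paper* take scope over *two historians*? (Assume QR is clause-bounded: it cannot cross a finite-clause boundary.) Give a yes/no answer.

The target quantifier *every paper* is part of the relative clause *who dismissed every paper*, which is itself inside the adjunct *although no architect who dismissed every paper arrived*.
Two island boundaries intervene — the relative clause and the adjunct. Either alone would block QR.
The inverse ordering *every paper* > *two historians* is therefore underivable.

No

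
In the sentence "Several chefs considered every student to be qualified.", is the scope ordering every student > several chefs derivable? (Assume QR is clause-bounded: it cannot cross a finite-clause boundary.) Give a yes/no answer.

The ECM infinitive is scope-transparent — *every student* is free to raise above *several chefs*.
Nothing blocks QR of the lower DP to a position above the higher one, so inverse scope is available.

Yes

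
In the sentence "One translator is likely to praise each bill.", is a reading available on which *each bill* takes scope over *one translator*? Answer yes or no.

Yes

*each bill* is the object of the infinitival complement of a raising predicate; raising infinitives are transparent for QR, so the two DPs are in effect clausemates.
Nothing blocks QR of the lower DP to a position above the higher one, so inverse scope is available.
So *each bill* > *one translator* is among the available readings.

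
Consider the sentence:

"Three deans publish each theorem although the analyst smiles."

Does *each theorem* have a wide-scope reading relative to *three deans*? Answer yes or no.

*each theorem* is a matrix argument; the adjunct is an island but the target quantifier is outside it.
Ordinary QR to a clause-peripheral position gives the wide-scope LF for the lower DP.

Yes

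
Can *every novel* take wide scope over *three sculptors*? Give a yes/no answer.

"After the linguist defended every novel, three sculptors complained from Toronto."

Structurally, *every novel* is inside the adjunct clause *after the linguist defended every novel*.
The adjunct-island constraint bars QR out of an adverbial clause.
There is no licit LF on which *every novel* c-commands *three sculptors*.

No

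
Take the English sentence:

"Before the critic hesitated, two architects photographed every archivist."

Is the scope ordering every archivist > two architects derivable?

The adjunct island is irrelevant here — *every archivist* and *two architects* are both in the matrix clause.
Clause-internal QR can adjoin the lower DP above the subject, yielding the inverse reading.

Yes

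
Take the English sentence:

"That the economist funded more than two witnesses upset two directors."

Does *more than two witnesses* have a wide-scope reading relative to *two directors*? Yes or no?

No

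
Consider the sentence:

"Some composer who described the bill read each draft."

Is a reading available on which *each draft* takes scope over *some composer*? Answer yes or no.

*each draft* is a matrix argument; only *some composer* is modified by the relative clause *who described the bill*, so the RC island is irrelevant to the target quantifier.
Ordinary QR to a clause-peripheral position gives the wide-scope LF for the lower DP.

Yes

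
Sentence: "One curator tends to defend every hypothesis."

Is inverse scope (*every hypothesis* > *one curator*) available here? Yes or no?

*every hypothesis* is inside a raising infinitive, which is transparent to QR (no CP barrier), so it behaves as a matrix argument.
With no island boundary between them, the object can take inverse scope over the subject via ordinary QR within the clause.

Yes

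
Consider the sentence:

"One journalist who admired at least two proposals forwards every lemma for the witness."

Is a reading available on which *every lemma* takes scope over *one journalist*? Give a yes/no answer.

Yes

The relative clause *who admired at least two proposals* modifies *one journalist*, but *every lemma* is not inside that relative clause — it is an argument of the matrix verb.
With no island boundary between them, the object can take inverse scope over the subject via ordinary QR within the clause.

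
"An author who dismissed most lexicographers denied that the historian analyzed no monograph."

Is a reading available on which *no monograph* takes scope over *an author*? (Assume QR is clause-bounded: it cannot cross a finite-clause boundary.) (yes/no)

No

The DP *no monograph* is contained in the finite complement clause *that the historian analyzed no monograph*.
QR is clause-bounded, so the finite complement is a scope island for the embedded quantifier.
There is no licit LF on which *no monograph* c-commands *an author*.
(Only the surface reading survives: one fixed author with respect to all the relevant monographs.)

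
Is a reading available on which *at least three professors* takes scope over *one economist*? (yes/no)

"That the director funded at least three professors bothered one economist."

The DP *at least three professors* is contained in the sentential subject *that the director funded at least three professors*.
Sentential subjects are islands: a quantifier inside the subject clause cannot raise over the matrix predicate.
There is no licit LF on which *at least three professors* c-commands *one economist*.

No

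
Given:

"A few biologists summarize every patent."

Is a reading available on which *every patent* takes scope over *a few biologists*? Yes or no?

Yes

*every patent* and *a few biologists* are in the same minimal clause.
QR within a single clause is free, so the lower quantifier may take scope over the higher one.
The sentence is scopally ambiguous between *a few biologists* > *every patent* and *every patent* > *a few biologists*.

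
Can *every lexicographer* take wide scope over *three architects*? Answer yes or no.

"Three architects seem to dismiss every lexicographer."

*every lexicographer* is the object of the infinitival complement of a raising predicate; raising infinitives are transparent for QR, so the two DPs are in effect clausemates.
Clause-internal QR can adjoin the lower DP above the subject, yielding the inverse reading.

Yes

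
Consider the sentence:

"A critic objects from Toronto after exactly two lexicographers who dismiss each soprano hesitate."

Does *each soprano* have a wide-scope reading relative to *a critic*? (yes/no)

*each soprano* occurs within the relative clause *who dismiss each soprano*, which is itself inside the adjunct *after exactly two lexicographers who dismiss each soprano hesitate*.
Both the relative clause and the enclosing adjunct are scope islands; QR cannot cross either.
So *each soprano* cannot raise to a position above *a critic*.
(Only the surface reading survives: one fixed critic with respect to all the relevant sopranos.)

No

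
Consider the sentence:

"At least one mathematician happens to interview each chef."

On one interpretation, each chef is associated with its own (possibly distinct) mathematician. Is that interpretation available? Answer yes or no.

Yes

This is the *each chef* > *at least one mathematician* reading.
Raising constructions are monoclausal for scope purposes; *each chef* is not separated from *at least one mathematician* by any island.
QR within a single clause is free, so the lower quantifier may take scope over the higher one.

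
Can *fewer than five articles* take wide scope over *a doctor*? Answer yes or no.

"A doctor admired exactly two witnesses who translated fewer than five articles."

*fewer than five articles* is embedded in the relative clause *who translated fewer than five articles* modifying *exactly two witnesses*.
Quantifiers inside a relative clause are trapped there; the RC boundary blocks QR.
*fewer than five articles* > *a doctor* would require crossing that boundary, which is illicit.
(Only the surface reading survives: one fixed doctor with respect to all the relevant articles.)

No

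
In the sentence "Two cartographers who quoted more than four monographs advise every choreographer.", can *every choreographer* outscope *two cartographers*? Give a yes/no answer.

Although the sentence contains a relative clause (*who quoted more than four monographs*), *every choreographer* is outside it, in the matrix VP.
Nothing blocks QR of the lower DP to a position above the higher one, so inverse scope is available.

Yes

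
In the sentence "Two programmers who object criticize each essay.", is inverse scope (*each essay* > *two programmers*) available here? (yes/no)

Yes

The relative clause *who object* modifies *two programmers*, but *each essay* is not inside that relative clause — it is an argument of the matrix verb.
With no island boundary between them, the object can take inverse scope over the subject via ordinary QR within the clause.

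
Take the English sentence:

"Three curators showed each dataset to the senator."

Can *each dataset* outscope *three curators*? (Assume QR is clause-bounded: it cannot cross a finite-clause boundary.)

Yes

*each dataset* is the matrix object and *three curators* the matrix subject; the two are clausemates.
Ordinary QR to a clause-peripheral position gives the wide-scope LF for the lower DP.
Both orderings are possible: *three curators* > *each dataset* and *each dataset* > *three curators*.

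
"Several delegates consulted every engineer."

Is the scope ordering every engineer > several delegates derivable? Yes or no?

Both DPs are arguments of the same predicate; there is no clause or island boundary between them.
No island intervenes, so both surface and inverse scope are derivable.
So *every engineer* > *several delegates* is among the available readings.

Yes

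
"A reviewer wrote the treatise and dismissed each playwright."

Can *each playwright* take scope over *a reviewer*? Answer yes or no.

No

*each playwright* sits inside one conjunct of the coordinate structure (*dismissed each playwright*).
A quantifier cannot raise out of one conjunct of a coordination across the whole coordinate structure — the CSC applies to QR.
*each playwright* is confined to the island and cannot take scope over *a reviewer*.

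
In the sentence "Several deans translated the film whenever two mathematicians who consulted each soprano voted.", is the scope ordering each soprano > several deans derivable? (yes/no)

No

The DP *each soprano* is contained in the relative clause *who consulted each soprano*, which is itself inside the adjunct *whenever two mathematicians who consulted each soprano voted*.
Both the relative clause and the enclosing adjunct are scope islands; QR cannot cross either.
*each soprano* is confined to the island and cannot take scope over *several deans*.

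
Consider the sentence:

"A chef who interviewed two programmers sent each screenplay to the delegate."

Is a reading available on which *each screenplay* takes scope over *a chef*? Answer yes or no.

Yes

*each screenplay* is a matrix argument; only *a chef* is modified by the relative clause *who interviewed two programmers*, so the RC island is irrelevant to the target quantifier.
Ordinary QR to a clause-peripheral position gives the wide-scope LF for the lower DP.
Both orderings are possible: *a chef* > *each screenplay* and *each screenplay* > *a chef*.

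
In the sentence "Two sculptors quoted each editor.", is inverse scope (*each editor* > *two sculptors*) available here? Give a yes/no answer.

Yes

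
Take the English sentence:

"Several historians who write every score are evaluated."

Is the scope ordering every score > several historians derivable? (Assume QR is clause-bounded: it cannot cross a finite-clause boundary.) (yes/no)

Structurally, *every score* is inside the relative clause *who write every score*.
The relative clause forms an island for QR, so the quantifier is confined to the head noun's restrictor.
So the wide-scope reading for *every score* is blocked.

No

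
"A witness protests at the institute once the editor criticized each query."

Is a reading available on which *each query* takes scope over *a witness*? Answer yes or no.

*each query* is embedded in the adjunct clause *once the editor criticized each query*.
Adjuncts are opaque for quantifier raising; a quantifier in an adjunct stays inside it.
*each query* is confined to the island and cannot take scope over *a witness*.

No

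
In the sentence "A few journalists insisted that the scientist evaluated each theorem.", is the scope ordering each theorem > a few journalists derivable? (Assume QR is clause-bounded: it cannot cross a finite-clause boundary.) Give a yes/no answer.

No

*each theorem* occurs within the finite complement clause *that the scientist evaluated each theorem*.
Finite CP is the ceiling for QR here, by assumption.
The inverse ordering *each theorem* > *a few journalists* is therefore underivable.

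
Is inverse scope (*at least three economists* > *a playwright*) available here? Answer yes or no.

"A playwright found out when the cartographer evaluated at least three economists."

No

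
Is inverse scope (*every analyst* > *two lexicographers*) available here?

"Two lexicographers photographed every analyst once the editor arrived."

Yes

*every analyst* is a matrix argument; the adjunct is an island but the target quantifier is outside it.
QR within a single clause is free, so the lower quantifier may take scope over the higher one.
The sentence is scopally ambiguous between *two lexicographers* > *every analyst* and *every analyst* > *two lexicographers*.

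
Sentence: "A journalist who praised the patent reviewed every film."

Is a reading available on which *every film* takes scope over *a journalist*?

Yes

The relative clause *who praised the patent* modifies *a journalist*, but *every film* is not inside that relative clause — it is an argument of the matrix verb.
Since no island is crossed, the inverse ordering is licensed alongside surface scope.
So *every film* > *a journalist* is among the available readings.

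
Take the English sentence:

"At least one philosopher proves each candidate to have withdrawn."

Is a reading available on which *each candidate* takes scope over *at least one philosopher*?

The ECM infinitive is scope-transparent — *each candidate* is free to raise above *at least one philosopher*.
Clause-internal QR can adjoin the lower DP above the subject, yielding the inverse reading.
So *each candidate* > *at least one philosopher* is among the available readings.

Yes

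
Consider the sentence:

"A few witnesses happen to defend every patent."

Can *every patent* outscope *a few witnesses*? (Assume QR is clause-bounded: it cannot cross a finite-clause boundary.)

The matrix predicate is a raising verb, whose infinitival complement is not a scope island — *every patent* can QR into the matrix clause.
With no island boundary between them, the object can take inverse scope over the subject via ordinary QR within the clause.
The sentence is scopally ambiguous between *a few witnesses* > *every patent* and *every patent* > *a few witnesses*.

Yes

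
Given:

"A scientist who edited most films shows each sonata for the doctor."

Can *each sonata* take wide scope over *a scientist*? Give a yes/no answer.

Yes

Although the sentence contains a relative clause (*who edited most films*), *each sonata* is outside it, in the matrix VP.
Since no island is crossed, the inverse ordering is licensed alongside surface scope.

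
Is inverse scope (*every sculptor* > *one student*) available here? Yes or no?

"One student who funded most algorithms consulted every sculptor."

Yes

The relative clause *who funded most algorithms* modifies *one student*, but *every sculptor* is not inside that relative clause — it is an argument of the matrix verb.
Ordinary QR to a clause-peripheral position gives the wide-scope LF for the lower DP.
Both orderings are possible: *one student* > *every sculptor* and *every sculptor* > *one student*.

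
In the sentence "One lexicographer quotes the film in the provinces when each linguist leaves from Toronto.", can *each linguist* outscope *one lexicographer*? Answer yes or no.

*each linguist* is embedded in the adjunct clause *when each linguist leaves from Toronto*.
Adjuncts are opaque for quantifier raising; a quantifier in an adjunct stays inside it.
Hence only narrow scope for *each linguist* (under *one lexicographer*) survives.

No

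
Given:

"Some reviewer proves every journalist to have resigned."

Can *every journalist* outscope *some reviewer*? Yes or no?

Yes

*every journalist* is an ECM subject; ECM complements are not islands, and the embedded quantifier may take matrix scope.
Since no island is crossed, the inverse ordering is licensed alongside surface scope.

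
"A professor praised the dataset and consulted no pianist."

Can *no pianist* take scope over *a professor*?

No

The target quantifier *no pianist* is part of one conjunct of the coordinate structure (*consulted no pianist*).
Coordinate structures are islands for non-across-the-board movement, QR included.
So *no pianist* cannot raise high enough to outscope *a professor*; only the surface ordering *a professor* > *no pianist* is available.
(Only the surface reading survives: one fixed professor with respect to all the relevant pianists.)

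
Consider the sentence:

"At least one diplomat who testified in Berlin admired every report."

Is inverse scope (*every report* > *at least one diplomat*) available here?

Yes

*every report* sits in the matrix clause, not in the relative clause on *at least one diplomat*.
Since no island is crossed, the inverse ordering is licensed alongside surface scope.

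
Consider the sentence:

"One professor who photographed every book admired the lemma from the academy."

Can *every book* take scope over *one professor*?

*every book* is embedded in the relative clause *who photographed every book*.
Relative clauses block scope extraction: QR cannot target a position outside the modified NP.
*every book* > *one professor* would require crossing that boundary, which is illicit.

No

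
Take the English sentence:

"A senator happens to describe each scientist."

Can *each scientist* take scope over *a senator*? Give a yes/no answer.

Raising constructions are monoclausal for scope purposes; *each scientist* is not separated from *a senator* by any island.
No island intervenes, so both surface and inverse scope are derivable.
So *each scientist* > *a senator* is among the available readings.

Yes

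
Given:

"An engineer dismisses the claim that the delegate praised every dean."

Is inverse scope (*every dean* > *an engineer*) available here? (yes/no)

No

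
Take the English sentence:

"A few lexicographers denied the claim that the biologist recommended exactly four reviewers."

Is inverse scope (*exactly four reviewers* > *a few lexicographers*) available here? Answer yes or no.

No

The DP *exactly four reviewers* is contained in the complex NP *the claim that the biologist recommended exactly four reviewers*.
The Complex NP Constraint bars QR out of the complement clause of a noun.
There is no licit LF on which *exactly four reviewers* c-commands *a few lexicographers*.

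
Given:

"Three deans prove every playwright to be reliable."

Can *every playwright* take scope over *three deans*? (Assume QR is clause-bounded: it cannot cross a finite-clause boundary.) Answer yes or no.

This is an ECM construction: *every playwright* is the infinitival subject, Case-marked by the matrix verb, and the infinitive is transparent for QR.
QR within a single clause is free, so the lower quantifier may take scope over the higher one.
Both orderings are possible: *three deans* > *every playwright* and *every playwright* > *three deans*.

Yes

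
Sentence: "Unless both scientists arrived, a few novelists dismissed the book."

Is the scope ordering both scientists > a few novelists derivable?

No

*both scientists* is embedded in the adjunct clause *unless both scientists arrived*.
Adverbial clauses are not L-marked, so they are barriers for QR — the quantifier cannot escape the adjunct.
*both scientists* > *a few novelists* would require crossing that boundary, which is illicit.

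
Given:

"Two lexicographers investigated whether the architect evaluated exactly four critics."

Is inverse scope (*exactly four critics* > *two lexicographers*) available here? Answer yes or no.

No

*exactly four critics* sits inside the embedded question *whether the architect evaluated exactly four critics*.
Embedded questions are wh-islands: a quantifier inside an indirect question cannot QR into the matrix clause.
*exactly four critics* is confined to the island and cannot take scope over *two lexicographers*.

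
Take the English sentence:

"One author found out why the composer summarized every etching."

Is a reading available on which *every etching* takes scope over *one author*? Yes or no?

The DP *every etching* is contained in the embedded question *why the composer summarized every etching*.
QR across an interrogative CP boundary is ruled out as a wh-island violation.
*every etching* is confined to the island and cannot take scope over *one author*.

No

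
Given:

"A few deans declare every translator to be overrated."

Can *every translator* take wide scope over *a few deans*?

Yes

*every translator* is an ECM subject; ECM complements are not islands, and the embedded quantifier may take matrix scope.
Clause-internal QR can adjoin the lower DP above the subject, yielding the inverse reading.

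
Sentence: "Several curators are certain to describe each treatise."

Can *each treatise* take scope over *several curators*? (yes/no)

Yes

Raising constructions are monoclausal for scope purposes; *each treatise* is not separated from *several curators* by any island.
Since no island is crossed, the inverse ordering is licensed alongside surface scope.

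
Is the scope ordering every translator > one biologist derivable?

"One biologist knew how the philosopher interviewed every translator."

No

Structurally, *every translator* is inside the embedded question *how the philosopher interviewed every translator*.
An indirect question is a wh-island; the filled [Spec,CP] blocks QR across the CP edge.
*every translator* is confined to the island and cannot take scope over *one biologist*.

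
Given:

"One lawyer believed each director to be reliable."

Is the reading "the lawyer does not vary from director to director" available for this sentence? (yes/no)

Yes

The described interpretation is the *one lawyer* > *each director* scoping.
Nothing needs to raise for *one lawyer* > *each director*, so no island constraint is at stake.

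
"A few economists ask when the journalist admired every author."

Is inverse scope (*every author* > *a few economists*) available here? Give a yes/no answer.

The DP *every author* is contained in the embedded question *when the journalist admired every author*.
Embedded questions are wh-islands: a quantifier inside an indirect question cannot QR into the matrix clause.
So the wide-scope reading for *every author* is blocked.

No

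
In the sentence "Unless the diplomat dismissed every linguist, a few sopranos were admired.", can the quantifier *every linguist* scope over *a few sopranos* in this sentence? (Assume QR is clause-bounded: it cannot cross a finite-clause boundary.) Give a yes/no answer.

The target quantifier *every linguist* is part of the adjunct clause *unless the diplomat dismissed every linguist*.
Scope out of an adjunct clause is unavailable: QR respects the adjunct-island constraint.
*every linguist* > *a few sopranos* would require crossing that boundary, which is illicit.

No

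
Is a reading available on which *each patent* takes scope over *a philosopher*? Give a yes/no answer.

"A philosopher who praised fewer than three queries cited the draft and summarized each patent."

No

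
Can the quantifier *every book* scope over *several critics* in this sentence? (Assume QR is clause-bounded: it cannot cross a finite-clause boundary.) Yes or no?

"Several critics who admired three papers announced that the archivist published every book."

No

The DP *every book* is contained in the finite complement clause *that the archivist published every book*.
Under clause-bounded QR, a quantifier in an embedded finite clause cannot raise into the matrix clause.
So *every book* cannot raise high enough to outscope *several critics*; only the surface ordering *several critics* > *every book* is available.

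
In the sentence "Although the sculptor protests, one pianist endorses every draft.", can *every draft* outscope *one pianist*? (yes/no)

The adjunct island is irrelevant here — *every draft* and *one pianist* are both in the matrix clause.
Since no island is crossed, the inverse ordering is licensed alongside surface scope.

Yes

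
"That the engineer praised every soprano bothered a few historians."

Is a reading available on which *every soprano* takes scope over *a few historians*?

*every soprano* occurs within the sentential subject *that the engineer praised every soprano*.
Sentential subjects are islands: a quantifier inside the subject clause cannot raise over the matrix predicate.
*every soprano* is confined to the island and cannot take scope over *a few historians*.

No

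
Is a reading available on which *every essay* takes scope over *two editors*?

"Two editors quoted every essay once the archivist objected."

Yes

*every essay* is a matrix argument; the adjunct is an island but the target quantifier is outside it.
Since no island is crossed, the inverse ordering is licensed alongside surface scope.
So *every essay* > *two editors* is among the available readings.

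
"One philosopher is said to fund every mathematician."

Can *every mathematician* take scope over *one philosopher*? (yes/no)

Yes

Raising constructions are monoclausal for scope purposes; *every mathematician* is not separated from *one philosopher* by any island.
With no island boundary between them, the object can take inverse scope over the subject via ordinary QR within the clause.
Both orderings are possible: *one philosopher* > *every mathematician* and *every mathematician* > *one philosopher*.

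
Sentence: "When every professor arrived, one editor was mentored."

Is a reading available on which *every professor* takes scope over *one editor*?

No

The target quantifier *every professor* is part of the adjunct clause *when every professor arrived*.
Adverbial clauses are not L-marked, so they are barriers for QR — the quantifier cannot escape the adjunct.
The ordering *every professor* > *one editor* is therefore underivable.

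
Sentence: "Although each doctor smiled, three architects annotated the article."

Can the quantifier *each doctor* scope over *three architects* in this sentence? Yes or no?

No

The target quantifier *each doctor* is part of the adjunct clause *although each doctor smiled*.
The adjunct-island constraint bars QR out of an adverbial clause.
So *each doctor* cannot raise to a position above *three architects*.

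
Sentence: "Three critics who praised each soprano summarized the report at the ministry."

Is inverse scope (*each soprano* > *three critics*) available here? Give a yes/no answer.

No

*each soprano* sits inside the relative clause *who praised each soprano*.
Quantifiers inside a relative clause are trapped there; the RC boundary blocks QR.
*each soprano* > *three critics* would require crossing that boundary, which is illicit.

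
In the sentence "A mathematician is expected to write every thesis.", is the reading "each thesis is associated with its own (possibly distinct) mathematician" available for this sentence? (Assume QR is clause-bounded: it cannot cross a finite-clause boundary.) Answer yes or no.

Yes

That reading corresponds to *every thesis* > *a mathematician*.
*every thesis* is the object of the infinitival complement of a raising predicate; raising infinitives are transparent for QR, so the two DPs are in effect clausemates.
Clause-internal QR can adjoin the lower DP above the subject, yielding the inverse reading.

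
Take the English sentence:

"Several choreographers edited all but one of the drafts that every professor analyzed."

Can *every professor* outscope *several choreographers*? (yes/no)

No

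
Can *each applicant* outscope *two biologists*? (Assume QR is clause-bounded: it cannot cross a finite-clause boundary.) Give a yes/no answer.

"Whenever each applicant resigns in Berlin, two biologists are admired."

No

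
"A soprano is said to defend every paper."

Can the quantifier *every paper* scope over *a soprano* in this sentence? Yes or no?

Infinitival complements of raising predicates do not block QR; *every paper* and *a soprano* are effectively clausemates.
QR within a single clause is free, so the lower quantifier may take scope over the higher one.

Yes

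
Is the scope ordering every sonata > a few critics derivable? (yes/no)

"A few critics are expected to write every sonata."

*every sonata* is the object of the infinitival complement of a raising predicate; raising infinitives are transparent for QR, so the two DPs are in effect clausemates.
No island intervenes, so both surface and inverse scope are derivable.

Yes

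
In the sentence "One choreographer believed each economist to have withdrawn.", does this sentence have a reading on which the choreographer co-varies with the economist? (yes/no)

The described interpretation is the *each economist* > *one choreographer* scoping.
*each economist* is the subject of an ECM infinitive — the infinitival complement of an ECM verb is not a scope island, so *each economist* can raise into the matrix clause.
Ordinary QR to a clause-peripheral position gives the wide-scope LF for the lower DP.

Yes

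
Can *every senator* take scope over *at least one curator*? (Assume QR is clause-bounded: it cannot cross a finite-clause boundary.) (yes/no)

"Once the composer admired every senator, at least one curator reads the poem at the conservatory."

*every senator* is embedded in the adjunct clause *once the composer admired every senator*.
Scope out of an adjunct clause is unavailable: QR respects the adjunct-island constraint.
The ordering *every senator* > *at least one curator* is therefore underivable.

No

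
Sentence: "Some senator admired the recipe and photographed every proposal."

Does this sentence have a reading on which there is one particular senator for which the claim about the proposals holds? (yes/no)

The paraphrase describes the scope ordering *some senator* > *every proposal*.
Surface scope (*some senator* > *every proposal*) is always derivable; islands only block QR, not in-situ interpretation.

Yes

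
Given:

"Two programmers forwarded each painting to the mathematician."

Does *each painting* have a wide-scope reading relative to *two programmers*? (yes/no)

Both DPs are arguments of the same predicate; there is no clause or island boundary between them.
Clause-internal QR can adjoin the lower DP above the subject, yielding the inverse reading.

Yes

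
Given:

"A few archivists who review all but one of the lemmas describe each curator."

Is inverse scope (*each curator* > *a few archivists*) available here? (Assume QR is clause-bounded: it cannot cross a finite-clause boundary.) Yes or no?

*each curator* is a matrix argument; only *a few archivists* is modified by the relative clause *who review all but one of the lemmas*, so the RC island is irrelevant to the target quantifier.
With no island boundary between them, the object can take inverse scope over the subject via ordinary QR within the clause.
Both orderings are possible: *a few archivists* > *each curator* and *each curator* > *a few archivists*.

Yes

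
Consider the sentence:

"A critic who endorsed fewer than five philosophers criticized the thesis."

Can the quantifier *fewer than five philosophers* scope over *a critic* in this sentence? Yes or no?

The target quantifier *fewer than five philosophers* is part of the relative clause *who endorsed fewer than five philosophers*.
The relative clause forms an island for QR, so the quantifier is confined to the head noun's restrictor.
So the wide-scope reading for *fewer than five philosophers* is blocked.

No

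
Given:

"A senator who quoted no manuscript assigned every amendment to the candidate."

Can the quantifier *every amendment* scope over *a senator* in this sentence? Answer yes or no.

The relative clause *who quoted no manuscript* modifies *a senator*, but *every amendment* is not inside that relative clause — it is an argument of the matrix verb.
Nothing blocks QR of the lower DP to a position above the higher one, so inverse scope is available.
Both orderings are possible: *a senator* > *every amendment* and *every amendment* > *a senator*.

Yes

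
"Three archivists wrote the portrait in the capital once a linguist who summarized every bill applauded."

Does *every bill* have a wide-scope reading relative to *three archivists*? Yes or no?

*every bill* occurs within the relative clause *who summarized every bill*, which is itself inside the adjunct *once a linguist who summarized every bill applauded*.
Nested islands: the RC island is itself inside an adjunct island, so wide scope is doubly excluded.
*every bill* is confined to the island and cannot take scope over *three archivists*.

No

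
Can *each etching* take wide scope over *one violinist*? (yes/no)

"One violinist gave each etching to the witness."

Yes

Both DPs are arguments of the same predicate; there is no clause or island boundary between them.
QR within a single clause is free, so the lower quantifier may take scope over the higher one.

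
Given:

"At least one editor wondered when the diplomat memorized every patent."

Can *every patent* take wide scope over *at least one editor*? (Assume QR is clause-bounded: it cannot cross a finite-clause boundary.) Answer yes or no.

No

*every patent* is embedded in the embedded question *when the diplomat memorized every patent*.
Embedded wh-clauses are opaque for QR, so the quantifier stays inside the question.
So *every patent* cannot raise to a position above *at least one editor*.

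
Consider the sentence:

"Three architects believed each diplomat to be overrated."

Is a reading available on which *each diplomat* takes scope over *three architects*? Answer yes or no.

ECM infinitives lack a CP barrier, so *each diplomat* can QR over the matrix subject *three architects*.
Ordinary QR to a clause-peripheral position gives the wide-scope LF for the lower DP.

Yes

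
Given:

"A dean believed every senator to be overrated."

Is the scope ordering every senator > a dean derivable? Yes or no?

*every senator* is the subject of an ECM infinitive — the infinitival complement of an ECM verb is not a scope island, so *every senator* can raise into the matrix clause.
No island intervenes, so both surface and inverse scope are derivable.
Both orderings are possible: *a dean* > *every senator* and *every senator* > *a dean*.

Yes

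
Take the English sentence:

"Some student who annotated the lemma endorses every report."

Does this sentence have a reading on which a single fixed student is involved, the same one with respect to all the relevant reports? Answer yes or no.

Yes

The paraphrase describes the scope ordering *some student* > *every report*.
Nothing needs to raise for *some student* > *every report*, so no island constraint is at stake.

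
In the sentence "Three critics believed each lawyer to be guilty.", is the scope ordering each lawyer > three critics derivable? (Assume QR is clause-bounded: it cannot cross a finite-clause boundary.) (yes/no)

Yes

*each lawyer* is an ECM subject; ECM complements are not islands, and the embedded quantifier may take matrix scope.
Clause-internal QR can adjoin the lower DP above the subject, yielding the inverse reading.
Both orderings are possible: *three critics* > *each lawyer* and *each lawyer* > *three critics*.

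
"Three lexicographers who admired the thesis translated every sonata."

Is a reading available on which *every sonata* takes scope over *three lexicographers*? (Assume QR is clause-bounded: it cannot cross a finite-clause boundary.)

Yes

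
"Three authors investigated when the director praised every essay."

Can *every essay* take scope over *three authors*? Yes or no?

*every essay* occurs within the embedded question *when the director praised every essay*.
QR across an interrogative CP boundary is ruled out as a wh-island violation.
The inverse ordering *every essay* > *three authors* is therefore underivable.

No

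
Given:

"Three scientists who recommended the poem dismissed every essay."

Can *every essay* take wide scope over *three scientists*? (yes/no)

Yes

Although the sentence contains a relative clause (*who recommended the poem*), *every essay* is outside it, in the matrix VP.
Since no island is crossed, the inverse ordering is licensed alongside surface scope.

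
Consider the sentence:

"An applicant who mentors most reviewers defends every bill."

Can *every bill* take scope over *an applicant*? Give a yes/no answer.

*every bill* sits in the matrix clause, not in the relative clause on *an applicant*.
Clause-internal QR can adjoin the lower DP above the subject, yielding the inverse reading.
The sentence is scopally ambiguous between *an applicant* > *every bill* and *every bill* > *an applicant*.

Yes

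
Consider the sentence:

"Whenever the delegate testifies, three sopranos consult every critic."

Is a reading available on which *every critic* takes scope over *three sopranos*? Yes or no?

Yes

The adjunct island is irrelevant here — *every critic* and *three sopranos* are both in the matrix clause.
Clause-internal QR can adjoin the lower DP above the subject, yielding the inverse reading.
So *every critic* > *three sopranos* is among the available readings.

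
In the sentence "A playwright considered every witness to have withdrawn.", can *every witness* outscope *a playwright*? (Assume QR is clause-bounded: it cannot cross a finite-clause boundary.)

ECM infinitives lack a CP barrier, so *every witness* can QR over the matrix subject *a playwright*.
Since no island is crossed, the inverse ordering is licensed alongside surface scope.
So *every witness* > *a playwright* is among the available readings.

Yes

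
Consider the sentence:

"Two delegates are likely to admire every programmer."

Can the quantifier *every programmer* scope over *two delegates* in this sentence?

Yes

*every programmer* is inside a raising infinitive, which is transparent to QR (no CP barrier), so it behaves as a matrix argument.
QR within a single clause is free, so the lower quantifier may take scope over the higher one.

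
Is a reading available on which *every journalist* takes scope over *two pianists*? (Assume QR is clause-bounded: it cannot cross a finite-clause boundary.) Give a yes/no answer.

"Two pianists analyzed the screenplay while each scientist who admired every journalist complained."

Structurally, *every journalist* is inside the relative clause *who admired every journalist*, which is itself inside the adjunct *while each scientist who admired every journalist complained*.
Both the relative clause and the enclosing adjunct are scope islands; QR cannot cross either.
So *every journalist* cannot raise high enough to outscope *two pianists*; only the surface ordering *two pianists* > *every journalist* is available.

No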